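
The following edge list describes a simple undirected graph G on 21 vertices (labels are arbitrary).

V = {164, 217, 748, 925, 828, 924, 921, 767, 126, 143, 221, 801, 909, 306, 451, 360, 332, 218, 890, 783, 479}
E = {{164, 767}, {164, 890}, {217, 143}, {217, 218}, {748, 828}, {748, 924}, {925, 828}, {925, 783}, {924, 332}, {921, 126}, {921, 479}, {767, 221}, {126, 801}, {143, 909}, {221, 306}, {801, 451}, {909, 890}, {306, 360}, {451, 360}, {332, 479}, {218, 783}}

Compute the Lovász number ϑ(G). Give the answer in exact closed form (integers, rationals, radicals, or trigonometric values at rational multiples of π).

deg(921) = 2; N(921) = {126, 479}.
Vertex 890 has 2 neighbors: 164, 909.
N(217) = {143, 218}, |N(217)| = 2.
deg(218) = 2; N(218) = {217, 783}.
Regular of degree 2 on 21 vertices: this is C_{21}, the 21-cycle.
spec(A) ≈ [2.0, 1.91115, 1.65248, 1.24698, 0.73068, 0.14946, -0.44504, -1.0, -1.4661, -1.80194, -1.97766] (distinct, 5 d.p.).
ϑ = −N·λ_min/(λ_max−λ_min) = −21·(-2*cos(pi/21))/(2−(-2*cos(pi/21))) = 21*cos(pi/21)/(cos(pi/21) + 1).
Numerically 10.44103253.
10 ≤ 21*cos(pi/21)/(cos(pi/21) + 1) ≤ 11: both strict.

21*cos(pi/21)/(cos(pi/21) + 1)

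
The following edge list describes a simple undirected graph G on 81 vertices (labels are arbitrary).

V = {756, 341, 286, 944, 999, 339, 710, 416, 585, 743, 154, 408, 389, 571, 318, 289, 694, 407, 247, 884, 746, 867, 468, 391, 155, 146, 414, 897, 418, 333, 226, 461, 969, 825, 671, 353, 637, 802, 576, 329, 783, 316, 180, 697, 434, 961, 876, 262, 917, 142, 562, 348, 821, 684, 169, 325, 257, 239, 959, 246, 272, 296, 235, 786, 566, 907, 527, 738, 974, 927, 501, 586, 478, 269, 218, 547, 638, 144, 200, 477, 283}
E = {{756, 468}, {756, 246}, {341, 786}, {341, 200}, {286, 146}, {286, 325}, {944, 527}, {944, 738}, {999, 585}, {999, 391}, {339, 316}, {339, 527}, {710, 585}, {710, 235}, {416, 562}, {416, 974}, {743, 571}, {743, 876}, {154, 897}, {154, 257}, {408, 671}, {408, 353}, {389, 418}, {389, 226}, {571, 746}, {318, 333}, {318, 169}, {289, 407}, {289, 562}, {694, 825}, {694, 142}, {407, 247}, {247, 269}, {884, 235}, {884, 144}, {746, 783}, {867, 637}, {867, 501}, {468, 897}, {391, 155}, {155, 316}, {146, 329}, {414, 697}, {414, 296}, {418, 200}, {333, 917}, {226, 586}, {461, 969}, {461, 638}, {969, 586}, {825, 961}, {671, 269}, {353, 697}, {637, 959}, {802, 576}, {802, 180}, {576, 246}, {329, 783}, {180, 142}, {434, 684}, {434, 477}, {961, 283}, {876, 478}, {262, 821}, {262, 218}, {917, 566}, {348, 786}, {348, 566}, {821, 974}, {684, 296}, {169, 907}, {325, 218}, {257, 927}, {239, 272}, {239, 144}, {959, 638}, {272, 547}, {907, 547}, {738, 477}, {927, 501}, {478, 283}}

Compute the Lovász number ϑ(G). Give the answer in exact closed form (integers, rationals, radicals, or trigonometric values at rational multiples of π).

N(743) = {571, 876}, |N(743)| = 2.
Vertex 637 has 2 neighbors: 867, 959.
N(684) = {434, 296}, |N(684)| = 2.
deg(348) = 2; N(348) = {786, 566}.
Regular of degree 2 on 81 vertices: this is C_{81}, the 81-cycle.
The 41 distinct eigenvalues: [2.0, 1.994, 1.976, 1.9461, 1.9045, 1.8514, 1.7873, 1.7123, 1.6271, 1.5321, 1.4279, 1.315, 1.1943, 1.0664, 0.9321, 0.7922, 0.6475, 0.4989, 0.3473, 0.1936, 0.0388, -0.1163, -0.2707, -0.4234, -0.5736, -0.7204, -0.8628, -1.0, -1.1312, -1.2556, -1.3725, -1.4811, -1.5808, -1.671, -1.7511, -1.8207, -1.8794, -1.9267, -1.9625, -1.9865, -1.9985].
−81·(-2*cos(pi/81)) / ((2)−(-2*cos(pi/81))) = 81*cos(pi/81)/(cos(pi/81) + 1) = ϑ(G).
Numerically 40.4848.
40 ≤ 81*cos(pi/81)/(cos(pi/81) + 1) ≤ 41: both strict.

81*cos(pi/81)/(cos(pi/81) + 1)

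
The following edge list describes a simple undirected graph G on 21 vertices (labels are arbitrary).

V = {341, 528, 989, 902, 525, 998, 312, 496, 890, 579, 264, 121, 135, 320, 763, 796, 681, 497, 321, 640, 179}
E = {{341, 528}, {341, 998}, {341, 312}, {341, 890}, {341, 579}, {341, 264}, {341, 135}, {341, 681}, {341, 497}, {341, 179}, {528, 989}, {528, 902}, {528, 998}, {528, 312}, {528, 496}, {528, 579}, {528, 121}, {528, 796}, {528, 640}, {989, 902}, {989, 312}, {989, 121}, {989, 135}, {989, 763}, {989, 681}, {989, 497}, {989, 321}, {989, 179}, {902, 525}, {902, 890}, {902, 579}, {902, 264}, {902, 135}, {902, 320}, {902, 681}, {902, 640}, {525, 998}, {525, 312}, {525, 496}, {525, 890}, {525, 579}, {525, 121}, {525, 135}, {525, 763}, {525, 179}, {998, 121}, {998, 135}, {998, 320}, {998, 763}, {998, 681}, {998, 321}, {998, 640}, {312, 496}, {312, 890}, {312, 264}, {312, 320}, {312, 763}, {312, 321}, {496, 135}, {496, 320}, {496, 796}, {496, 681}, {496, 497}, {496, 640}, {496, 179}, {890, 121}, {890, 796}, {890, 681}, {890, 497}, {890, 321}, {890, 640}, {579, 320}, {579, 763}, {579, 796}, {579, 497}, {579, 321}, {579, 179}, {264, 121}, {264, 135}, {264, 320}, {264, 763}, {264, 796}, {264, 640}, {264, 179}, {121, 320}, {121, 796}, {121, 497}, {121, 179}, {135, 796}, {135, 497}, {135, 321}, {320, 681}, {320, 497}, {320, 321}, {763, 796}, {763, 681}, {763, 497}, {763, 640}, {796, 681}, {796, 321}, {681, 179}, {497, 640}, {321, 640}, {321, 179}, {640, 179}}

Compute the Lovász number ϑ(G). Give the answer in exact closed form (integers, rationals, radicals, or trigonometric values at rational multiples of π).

6

deg(989) = 10; N(989) = {528, 902, 312, 121, 135, 763, 681, 497, 321, 179}.
deg(320) = 10; N(320) = {902, 998, 312, 496, 579, 264, 121, 681, 497, 321}.
deg(525) = 10; N(525) = {902, 998, 312, 496, 890, 579, 121, 135, 763, 179}.
deg(264) = 10; N(264) = {341, 902, 312, 121, 135, 320, 763, 796, 640, 179}.
Regular of degree 10 on 21 vertices: this is K(7,2), the Kneser graph.
Distinct eigenvalues (to 3 d.p.): [10.0, 1.0, -4.0].
With N=21: ϑ(G) = 21·(-1*(-4))/(10−(-4)) = 6.
≈ 6.00000 (to 5 d.p.).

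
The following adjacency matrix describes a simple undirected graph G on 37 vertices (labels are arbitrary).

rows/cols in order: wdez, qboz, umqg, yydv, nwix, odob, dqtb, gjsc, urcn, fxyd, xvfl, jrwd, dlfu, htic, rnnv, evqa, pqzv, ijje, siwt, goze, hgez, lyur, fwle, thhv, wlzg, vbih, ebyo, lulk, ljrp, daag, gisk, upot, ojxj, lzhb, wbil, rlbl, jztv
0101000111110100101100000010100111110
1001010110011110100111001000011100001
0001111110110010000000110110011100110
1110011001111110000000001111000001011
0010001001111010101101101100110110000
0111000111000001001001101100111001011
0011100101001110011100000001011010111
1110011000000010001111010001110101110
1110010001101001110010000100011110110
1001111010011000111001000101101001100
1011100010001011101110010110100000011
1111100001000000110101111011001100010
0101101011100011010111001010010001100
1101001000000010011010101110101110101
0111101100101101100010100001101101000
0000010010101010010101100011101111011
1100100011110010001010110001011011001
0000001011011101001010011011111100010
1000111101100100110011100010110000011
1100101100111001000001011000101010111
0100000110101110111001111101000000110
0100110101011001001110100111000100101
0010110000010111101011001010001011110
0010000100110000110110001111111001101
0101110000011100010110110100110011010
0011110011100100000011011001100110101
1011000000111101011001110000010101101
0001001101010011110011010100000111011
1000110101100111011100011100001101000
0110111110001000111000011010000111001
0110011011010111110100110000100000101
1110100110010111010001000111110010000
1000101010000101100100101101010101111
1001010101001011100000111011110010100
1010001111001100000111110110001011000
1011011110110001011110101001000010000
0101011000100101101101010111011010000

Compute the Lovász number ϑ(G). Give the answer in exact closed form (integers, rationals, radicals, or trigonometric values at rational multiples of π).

Vertex goze has 18 neighbors: wdez, qboz, nwix, dqtb, gjsc, xvfl, jrwd, dlfu, evqa, lyur, thhv, wlzg, ljrp, gisk, ojxj, wbil, rlbl, jztv.
deg(pqzv) = 18; N(pqzv) = {wdez, qboz, nwix, urcn, fxyd, xvfl, jrwd, rnnv, siwt, hgez, fwle, thhv, lulk, daag, gisk, ojxj, lzhb, jztv}.
N(dqtb) = {umqg, yydv, nwix, gjsc, fxyd, dlfu, htic, rnnv, ijje, siwt, goze, lulk, daag, gisk, ojxj, wbil, rlbl, jztv}, |N(dqtb)| = 18.
Vertex qboz has 18 neighbors: wdez, yydv, odob, gjsc, urcn, jrwd, dlfu, htic, rnnv, pqzv, goze, hgez, lyur, wlzg, daag, gisk, upot, jztv.
deg(v) = 18 for all v (|V|=37); Paley(37): SR with (k,λ,μ)=(18,8,9).
Distinct eigenvalues (to 6 d.p.): [18.0, 2.541381, -3.541381].
Lovász: ϑ = −37(-sqrt(37)/2 - 1/2)/(18+-(-sqrt(37)/2 - 1/2)) = sqrt(37).
ϑ(G) ≈ 6.0827625.

sqrt(37)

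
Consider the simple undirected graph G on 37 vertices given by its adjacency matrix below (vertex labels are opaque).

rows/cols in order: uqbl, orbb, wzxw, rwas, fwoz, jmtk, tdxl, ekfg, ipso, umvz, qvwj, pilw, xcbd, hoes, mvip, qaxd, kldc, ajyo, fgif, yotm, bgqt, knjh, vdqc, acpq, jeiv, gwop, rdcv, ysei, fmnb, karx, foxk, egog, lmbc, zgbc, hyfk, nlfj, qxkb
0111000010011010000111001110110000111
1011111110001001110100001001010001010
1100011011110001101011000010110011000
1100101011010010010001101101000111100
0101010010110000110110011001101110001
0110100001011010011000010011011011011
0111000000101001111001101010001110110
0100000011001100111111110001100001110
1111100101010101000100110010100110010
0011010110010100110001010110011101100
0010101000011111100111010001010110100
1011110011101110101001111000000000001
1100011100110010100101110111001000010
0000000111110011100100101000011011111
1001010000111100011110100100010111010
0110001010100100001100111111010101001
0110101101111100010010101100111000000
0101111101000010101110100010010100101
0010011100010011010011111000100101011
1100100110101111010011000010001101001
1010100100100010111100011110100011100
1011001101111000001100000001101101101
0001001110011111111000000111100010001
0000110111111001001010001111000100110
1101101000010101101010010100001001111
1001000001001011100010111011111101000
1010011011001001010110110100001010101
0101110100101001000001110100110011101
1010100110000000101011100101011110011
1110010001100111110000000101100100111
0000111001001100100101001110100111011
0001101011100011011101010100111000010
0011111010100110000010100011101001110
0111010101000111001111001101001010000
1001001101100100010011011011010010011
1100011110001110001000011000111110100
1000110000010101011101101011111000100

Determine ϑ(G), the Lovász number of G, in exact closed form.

sqrt(37)

Vertex fmnb has 18 neighbors: uqbl, wzxw, fwoz, ekfg, ipso, kldc, fgif, bgqt, knjh, vdqc, gwop, ysei, karx, foxk, egog, lmbc, nlfj, qxkb.
N(ajyo) = {orbb, rwas, fwoz, jmtk, tdxl, ekfg, umvz, mvip, kldc, fgif, yotm, bgqt, vdqc, rdcv, karx, egog, hyfk, qxkb}, |N(ajyo)| = 18.
deg(acpq) = 18; N(acpq) = {fwoz, jmtk, ekfg, ipso, umvz, qvwj, pilw, xcbd, qaxd, fgif, bgqt, jeiv, gwop, rdcv, ysei, egog, hyfk, nlfj}.
N(orbb) = {uqbl, wzxw, rwas, fwoz, jmtk, tdxl, ekfg, ipso, xcbd, qaxd, kldc, ajyo, yotm, jeiv, ysei, karx, zgbc, nlfj}, |N(orbb)| = 18.
deg(v) = 18 for all v (|V|=37); Paley(37): SR with (k,λ,μ)=(18,8,9).
Distinct eigenvalues (to 6 d.p.): [18.0, 2.541381, -3.541381].
Lovász: ϑ = −37(-sqrt(37)/2 - 1/2)/(18+-(-sqrt(37)/2 - 1/2)) = sqrt(37).
= 6.08276… (decimal).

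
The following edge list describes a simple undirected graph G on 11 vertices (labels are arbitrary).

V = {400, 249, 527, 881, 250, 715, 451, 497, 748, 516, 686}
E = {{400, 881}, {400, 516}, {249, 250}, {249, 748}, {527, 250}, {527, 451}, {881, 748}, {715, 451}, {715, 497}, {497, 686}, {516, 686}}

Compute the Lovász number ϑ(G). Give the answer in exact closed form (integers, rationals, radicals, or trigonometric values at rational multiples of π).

deg(715) = 2; N(715) = {451, 497}.
Vertex 516 has 2 neighbors: 400, 686.
N(527) = {250, 451}, |N(527)| = 2.
Vertex 451 has 2 neighbors: 527, 715.
11-vertex 2-regular graph: the odd cycle C_{11}.
spec(A) ≈ [2.0, 1.682507, 0.83083, -0.28463, -1.309721, -1.918986] (distinct, 6 d.p.).
Lovász (edge-transitive): ϑ = −11·(-2*cos(pi/11))/((2)−(-2*cos(pi/11))) = 11*cos(pi/11)/(cos(pi/11) + 1).
≈ 5.38630 (to 5 d.p.).
Lovász sandwich 5 ≤ 11*cos(pi/11)/(cos(pi/11) + 1) ≤ 6: both strict.

11*cos(pi/11)/(cos(pi/11) + 1)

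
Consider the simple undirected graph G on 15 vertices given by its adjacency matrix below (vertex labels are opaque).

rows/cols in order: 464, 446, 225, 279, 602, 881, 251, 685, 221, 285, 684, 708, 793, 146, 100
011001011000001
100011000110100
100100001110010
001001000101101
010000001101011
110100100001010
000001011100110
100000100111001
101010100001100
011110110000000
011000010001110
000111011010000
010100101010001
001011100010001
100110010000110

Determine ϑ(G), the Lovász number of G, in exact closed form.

N(146) = {225, 602, 881, 251, 684, 100}, |N(146)| = 6.
Vertex 225 has 6 neighbors: 464, 279, 221, 285, 684, 146.
Vertex 285 has 6 neighbors: 446, 225, 279, 602, 251, 685.
deg(464) = 6; N(464) = {446, 225, 881, 685, 221, 100}.
deg(v) = 6 for all v (|V|=15); Kneser K(6,2) on C(6,2)=15 vertices.
A has 3 distinct eigenvalues ≈ [6.0, 1.0, -3.0].
−15·(-3) / ((6)−(-3)) = 5 = ϑ(G).
= 5.00000000… (decimal).

5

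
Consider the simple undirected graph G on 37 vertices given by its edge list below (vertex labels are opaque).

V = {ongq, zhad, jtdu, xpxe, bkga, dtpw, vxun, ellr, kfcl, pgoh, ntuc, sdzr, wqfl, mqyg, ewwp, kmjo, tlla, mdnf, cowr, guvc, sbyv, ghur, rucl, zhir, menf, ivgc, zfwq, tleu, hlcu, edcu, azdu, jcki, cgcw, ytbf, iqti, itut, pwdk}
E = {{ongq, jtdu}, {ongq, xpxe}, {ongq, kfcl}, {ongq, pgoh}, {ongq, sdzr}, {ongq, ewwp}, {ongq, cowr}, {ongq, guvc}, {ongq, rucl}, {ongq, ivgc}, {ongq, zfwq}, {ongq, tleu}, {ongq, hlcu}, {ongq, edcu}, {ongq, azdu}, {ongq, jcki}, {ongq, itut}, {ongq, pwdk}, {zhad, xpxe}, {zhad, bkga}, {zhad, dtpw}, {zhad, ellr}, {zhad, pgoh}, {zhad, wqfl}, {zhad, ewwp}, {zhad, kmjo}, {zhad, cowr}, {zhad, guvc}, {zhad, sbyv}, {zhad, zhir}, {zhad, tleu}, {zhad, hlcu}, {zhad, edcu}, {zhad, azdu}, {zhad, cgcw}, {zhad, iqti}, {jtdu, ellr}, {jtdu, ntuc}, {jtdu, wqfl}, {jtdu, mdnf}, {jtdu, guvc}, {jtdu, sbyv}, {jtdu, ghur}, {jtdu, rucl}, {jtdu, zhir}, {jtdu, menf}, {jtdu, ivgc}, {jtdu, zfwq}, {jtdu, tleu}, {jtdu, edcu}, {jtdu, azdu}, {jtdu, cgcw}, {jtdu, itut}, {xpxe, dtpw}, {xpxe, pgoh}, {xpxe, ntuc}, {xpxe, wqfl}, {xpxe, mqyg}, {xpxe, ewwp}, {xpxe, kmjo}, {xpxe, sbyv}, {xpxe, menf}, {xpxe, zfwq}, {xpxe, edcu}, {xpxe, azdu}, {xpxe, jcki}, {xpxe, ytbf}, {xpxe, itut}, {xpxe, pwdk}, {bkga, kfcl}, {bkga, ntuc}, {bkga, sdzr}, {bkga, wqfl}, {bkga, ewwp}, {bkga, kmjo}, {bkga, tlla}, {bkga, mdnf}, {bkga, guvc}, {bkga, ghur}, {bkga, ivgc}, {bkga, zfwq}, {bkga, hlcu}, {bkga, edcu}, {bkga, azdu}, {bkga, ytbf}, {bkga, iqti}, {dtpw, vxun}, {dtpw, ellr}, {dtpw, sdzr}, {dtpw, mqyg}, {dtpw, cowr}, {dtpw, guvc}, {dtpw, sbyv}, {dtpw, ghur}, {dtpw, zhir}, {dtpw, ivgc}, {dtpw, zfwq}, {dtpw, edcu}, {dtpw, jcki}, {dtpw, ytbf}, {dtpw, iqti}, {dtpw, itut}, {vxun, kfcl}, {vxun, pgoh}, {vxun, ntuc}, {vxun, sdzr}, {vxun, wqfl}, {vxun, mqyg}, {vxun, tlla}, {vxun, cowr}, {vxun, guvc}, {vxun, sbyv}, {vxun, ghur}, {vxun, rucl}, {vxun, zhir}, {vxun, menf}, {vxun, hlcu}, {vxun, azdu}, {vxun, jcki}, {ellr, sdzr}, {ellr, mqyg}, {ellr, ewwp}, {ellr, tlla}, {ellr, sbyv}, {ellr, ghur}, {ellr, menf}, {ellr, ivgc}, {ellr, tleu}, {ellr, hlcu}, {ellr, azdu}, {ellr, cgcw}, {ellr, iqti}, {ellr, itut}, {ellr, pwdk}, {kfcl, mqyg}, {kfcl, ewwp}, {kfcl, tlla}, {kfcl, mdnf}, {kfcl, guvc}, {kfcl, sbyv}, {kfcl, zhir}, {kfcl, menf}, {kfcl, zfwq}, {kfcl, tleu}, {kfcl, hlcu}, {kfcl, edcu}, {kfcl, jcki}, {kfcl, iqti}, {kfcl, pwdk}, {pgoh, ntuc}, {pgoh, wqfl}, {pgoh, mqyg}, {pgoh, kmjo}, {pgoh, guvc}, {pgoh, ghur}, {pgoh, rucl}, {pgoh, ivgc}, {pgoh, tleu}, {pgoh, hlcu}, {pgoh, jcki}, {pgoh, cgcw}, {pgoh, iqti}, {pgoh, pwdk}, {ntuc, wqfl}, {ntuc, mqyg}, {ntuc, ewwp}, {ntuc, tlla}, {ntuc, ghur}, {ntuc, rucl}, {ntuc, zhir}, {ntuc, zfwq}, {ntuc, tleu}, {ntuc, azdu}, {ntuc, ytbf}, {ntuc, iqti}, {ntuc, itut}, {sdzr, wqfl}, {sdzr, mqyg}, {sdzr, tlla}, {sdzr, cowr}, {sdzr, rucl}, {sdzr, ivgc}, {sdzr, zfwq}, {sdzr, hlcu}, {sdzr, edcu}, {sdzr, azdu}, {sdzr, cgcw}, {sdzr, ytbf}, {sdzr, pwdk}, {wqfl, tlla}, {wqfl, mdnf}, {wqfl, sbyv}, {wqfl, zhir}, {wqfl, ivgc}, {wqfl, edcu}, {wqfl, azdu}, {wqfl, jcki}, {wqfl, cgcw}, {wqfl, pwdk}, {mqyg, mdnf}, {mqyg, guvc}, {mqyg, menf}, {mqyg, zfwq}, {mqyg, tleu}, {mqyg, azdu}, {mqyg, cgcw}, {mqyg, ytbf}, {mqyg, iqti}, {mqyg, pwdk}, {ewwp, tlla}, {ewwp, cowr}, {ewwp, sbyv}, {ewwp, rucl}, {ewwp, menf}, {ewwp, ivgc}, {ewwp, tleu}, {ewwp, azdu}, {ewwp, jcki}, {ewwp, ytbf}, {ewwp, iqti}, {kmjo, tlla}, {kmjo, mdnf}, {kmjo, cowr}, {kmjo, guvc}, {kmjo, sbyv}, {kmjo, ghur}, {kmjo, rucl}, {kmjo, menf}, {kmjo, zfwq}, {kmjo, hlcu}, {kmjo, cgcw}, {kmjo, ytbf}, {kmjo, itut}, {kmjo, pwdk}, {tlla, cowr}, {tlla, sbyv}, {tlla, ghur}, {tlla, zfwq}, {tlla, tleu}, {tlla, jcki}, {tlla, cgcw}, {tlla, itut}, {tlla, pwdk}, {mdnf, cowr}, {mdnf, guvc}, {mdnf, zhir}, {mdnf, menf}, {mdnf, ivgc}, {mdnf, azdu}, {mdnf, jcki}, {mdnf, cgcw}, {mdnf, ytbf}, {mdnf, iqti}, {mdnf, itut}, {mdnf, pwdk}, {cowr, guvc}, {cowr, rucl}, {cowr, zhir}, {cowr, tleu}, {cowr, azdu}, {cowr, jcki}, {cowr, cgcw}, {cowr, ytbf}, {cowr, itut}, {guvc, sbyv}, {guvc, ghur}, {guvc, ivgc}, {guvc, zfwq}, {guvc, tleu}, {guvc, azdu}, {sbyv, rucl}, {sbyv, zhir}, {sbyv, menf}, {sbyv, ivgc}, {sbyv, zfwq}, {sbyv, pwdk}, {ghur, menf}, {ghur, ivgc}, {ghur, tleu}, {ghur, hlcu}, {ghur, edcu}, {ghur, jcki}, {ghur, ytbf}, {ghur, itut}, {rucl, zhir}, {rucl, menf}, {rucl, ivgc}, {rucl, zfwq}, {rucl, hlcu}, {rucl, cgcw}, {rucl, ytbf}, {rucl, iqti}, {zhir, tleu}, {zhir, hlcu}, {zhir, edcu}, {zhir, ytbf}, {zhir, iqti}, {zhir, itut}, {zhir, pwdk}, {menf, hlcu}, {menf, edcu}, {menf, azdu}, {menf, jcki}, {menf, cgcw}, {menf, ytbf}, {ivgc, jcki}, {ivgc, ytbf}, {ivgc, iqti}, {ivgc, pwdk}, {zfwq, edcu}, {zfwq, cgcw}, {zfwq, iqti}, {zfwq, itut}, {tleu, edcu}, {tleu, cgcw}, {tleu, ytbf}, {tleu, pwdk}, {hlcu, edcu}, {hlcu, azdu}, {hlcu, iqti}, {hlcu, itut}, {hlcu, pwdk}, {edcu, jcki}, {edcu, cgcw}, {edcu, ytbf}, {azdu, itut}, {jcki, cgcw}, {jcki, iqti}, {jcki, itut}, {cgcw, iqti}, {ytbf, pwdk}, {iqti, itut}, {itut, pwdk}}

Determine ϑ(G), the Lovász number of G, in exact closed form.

N(hlcu) = {ongq, zhad, bkga, vxun, ellr, kfcl, pgoh, sdzr, kmjo, ghur, rucl, zhir, menf, edcu, azdu, iqti, itut, pwdk}, |N(hlcu)| = 18.
Vertex ytbf has 18 neighbors: xpxe, bkga, dtpw, ntuc, sdzr, mqyg, ewwp, kmjo, mdnf, cowr, ghur, rucl, zhir, menf, ivgc, tleu, edcu, pwdk.
deg(zhir) = 18; N(zhir) = {zhad, jtdu, dtpw, vxun, kfcl, ntuc, wqfl, mdnf, cowr, sbyv, rucl, tleu, hlcu, edcu, ytbf, iqti, itut, pwdk}.
Vertex vxun has 18 neighbors: dtpw, kfcl, pgoh, ntuc, sdzr, wqfl, mqyg, tlla, cowr, guvc, sbyv, ghur, rucl, zhir, menf, hlcu, azdu, jcki.
18-regular, N=37; strongly regular (37,18,8,9).
spec(A) ≈ [18.0, 2.5414, -3.5414] (distinct, 4 d.p.).
With N=37: ϑ(G) = 37·(-(-sqrt(37)/2 - 1/2))/(18−(-sqrt(37)/2 - 1/2)) = sqrt(37).
= 6.08276253… (decimal).

sqrt(37)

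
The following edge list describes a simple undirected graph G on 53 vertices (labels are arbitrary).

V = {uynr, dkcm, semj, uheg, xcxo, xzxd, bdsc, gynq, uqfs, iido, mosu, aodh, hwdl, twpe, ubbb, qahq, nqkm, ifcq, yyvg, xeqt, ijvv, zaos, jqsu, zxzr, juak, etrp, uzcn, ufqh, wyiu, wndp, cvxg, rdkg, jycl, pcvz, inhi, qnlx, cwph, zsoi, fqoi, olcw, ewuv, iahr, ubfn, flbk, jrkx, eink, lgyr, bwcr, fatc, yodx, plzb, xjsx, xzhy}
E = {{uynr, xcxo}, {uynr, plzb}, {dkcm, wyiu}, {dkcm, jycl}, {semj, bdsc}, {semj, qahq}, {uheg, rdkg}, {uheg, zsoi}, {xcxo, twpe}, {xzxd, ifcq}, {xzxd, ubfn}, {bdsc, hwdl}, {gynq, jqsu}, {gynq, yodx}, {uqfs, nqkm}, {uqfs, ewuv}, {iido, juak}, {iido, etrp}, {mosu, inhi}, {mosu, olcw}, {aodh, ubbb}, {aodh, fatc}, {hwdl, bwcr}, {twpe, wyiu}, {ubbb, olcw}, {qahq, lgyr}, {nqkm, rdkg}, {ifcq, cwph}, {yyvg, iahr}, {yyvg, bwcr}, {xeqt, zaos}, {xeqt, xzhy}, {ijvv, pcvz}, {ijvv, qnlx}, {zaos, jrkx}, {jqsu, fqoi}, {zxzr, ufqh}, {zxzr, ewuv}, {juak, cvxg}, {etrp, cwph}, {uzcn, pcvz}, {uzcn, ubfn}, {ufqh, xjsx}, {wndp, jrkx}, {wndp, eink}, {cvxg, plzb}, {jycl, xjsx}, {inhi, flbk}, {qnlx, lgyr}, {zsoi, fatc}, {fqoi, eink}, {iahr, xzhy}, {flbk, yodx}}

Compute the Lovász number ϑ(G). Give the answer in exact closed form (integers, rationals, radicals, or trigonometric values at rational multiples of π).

53*cos(pi/53)/(cos(pi/53) + 1)

Vertex bdsc has 2 neighbors: semj, hwdl.
deg(cvxg) = 2; N(cvxg) = {juak, plzb}.
Vertex jrkx has 2 neighbors: zaos, wndp.
N(ubfn) = {xzxd, uzcn}, |N(ubfn)| = 2.
2-regular, N=53; the odd cycle C_{53}.
A has 27 distinct eigenvalues ≈ [2.0, 1.986, 1.944, 1.875, 1.779, 1.659, 1.515, 1.35, 1.166, 0.966, 0.752, 0.527, 0.295, 0.059, -0.178, -0.412, -0.641, -0.86, -1.068, -1.26, -1.435, -1.59, -1.722, -1.83, -1.913, -1.968, -1.996].
Lovász: ϑ = −53(-2*cos(pi/53))/(2+-(-1)*2*cos(pi/53)) = 53*cos(pi/53)/(cos(pi/53) + 1).
Numerically 26.47671.
Lovász sandwich 26 ≤ 53*cos(pi/53)/(cos(pi/53) + 1) ≤ 27: both strict.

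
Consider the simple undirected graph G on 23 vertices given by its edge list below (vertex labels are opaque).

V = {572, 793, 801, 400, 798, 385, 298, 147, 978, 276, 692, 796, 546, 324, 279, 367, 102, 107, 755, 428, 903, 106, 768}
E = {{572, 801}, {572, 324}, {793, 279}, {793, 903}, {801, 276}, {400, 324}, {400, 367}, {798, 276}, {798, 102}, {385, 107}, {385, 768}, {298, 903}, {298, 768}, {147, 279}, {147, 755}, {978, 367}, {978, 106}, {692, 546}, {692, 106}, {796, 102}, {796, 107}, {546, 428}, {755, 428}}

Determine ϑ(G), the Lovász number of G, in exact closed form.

deg(798) = 2; N(798) = {276, 102}.
deg(801) = 2; N(801) = {572, 276}.
deg(796) = 2; N(796) = {102, 107}.
N(546) = {692, 428}, |N(546)| = 2.
Every vertex has degree 2 (N=23); this is C_{23}, the 23-cycle.
A has 12 distinct eigenvalues ≈ [2.0, 1.926, 1.709, 1.365, 0.92, 0.407, -0.136, -0.67, -1.153, -1.551, -1.834, -1.981].
Lovász: ϑ = −23(-2*cos(pi/23))/(2+-(-1)*2*cos(pi/23)) = 23*cos(pi/23)/(cos(pi/23) + 1).
≈ 11.44619361 (to 8 d.p.).
11 ≤ 23*cos(pi/23)/(cos(pi/23) + 1) ≤ 12: both strict.

23*cos(pi/23)/(cos(pi/23) + 1)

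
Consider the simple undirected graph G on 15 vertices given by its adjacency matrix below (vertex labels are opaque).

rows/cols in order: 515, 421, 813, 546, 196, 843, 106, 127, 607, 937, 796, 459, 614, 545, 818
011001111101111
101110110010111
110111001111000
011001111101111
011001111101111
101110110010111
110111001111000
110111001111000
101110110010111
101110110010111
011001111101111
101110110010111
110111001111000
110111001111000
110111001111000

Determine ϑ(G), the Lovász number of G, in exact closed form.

Vertex 106 has 9 neighbors: 515, 421, 546, 196, 843, 607, 937, 796, 459.
N(843) = {515, 813, 546, 196, 106, 127, 796, 614, 545, 818}, |N(843)| = 10.
Vertex 546 has 11 neighbors: 421, 813, 843, 106, 127, 607, 937, 459, 614, 545, 818.
deg(607) = 10; N(607) = {515, 813, 546, 196, 106, 127, 796, 614, 545, 818}.
Complete 3-partite, parts [6, 5, 4]: perfect, ϑ = α = 6.
≈ 6.0000000 (to 7 d.p.).
Lovász sandwich 6 ≤ 6 ≤ 6: collapsed.

6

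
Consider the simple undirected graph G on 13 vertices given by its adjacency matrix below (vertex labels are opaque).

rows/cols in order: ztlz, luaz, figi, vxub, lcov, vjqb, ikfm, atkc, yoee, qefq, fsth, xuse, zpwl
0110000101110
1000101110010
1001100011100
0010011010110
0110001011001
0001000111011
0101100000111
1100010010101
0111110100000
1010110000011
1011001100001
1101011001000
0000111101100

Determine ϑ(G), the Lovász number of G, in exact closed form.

sqrt(13)

Vertex xuse has 6 neighbors: ztlz, luaz, vxub, vjqb, ikfm, qefq.
Vertex yoee has 6 neighbors: luaz, figi, vxub, lcov, vjqb, atkc.
deg(luaz) = 6; N(luaz) = {ztlz, lcov, ikfm, atkc, yoee, xuse}.
deg(zpwl) = 6; N(zpwl) = {lcov, vjqb, ikfm, atkc, qefq, fsth}.
6-regular, N=13; strongly regular (13,6,2,3).
The 3 distinct eigenvalues: [6.0, 1.303, -2.303].
With N=13: ϑ(G) = 13·(-(-sqrt(13)/2 - 1/2))/(6−(-sqrt(13)/2 - 1/2)) = sqrt(13).
≈ 3.605551 (to 6 d.p.).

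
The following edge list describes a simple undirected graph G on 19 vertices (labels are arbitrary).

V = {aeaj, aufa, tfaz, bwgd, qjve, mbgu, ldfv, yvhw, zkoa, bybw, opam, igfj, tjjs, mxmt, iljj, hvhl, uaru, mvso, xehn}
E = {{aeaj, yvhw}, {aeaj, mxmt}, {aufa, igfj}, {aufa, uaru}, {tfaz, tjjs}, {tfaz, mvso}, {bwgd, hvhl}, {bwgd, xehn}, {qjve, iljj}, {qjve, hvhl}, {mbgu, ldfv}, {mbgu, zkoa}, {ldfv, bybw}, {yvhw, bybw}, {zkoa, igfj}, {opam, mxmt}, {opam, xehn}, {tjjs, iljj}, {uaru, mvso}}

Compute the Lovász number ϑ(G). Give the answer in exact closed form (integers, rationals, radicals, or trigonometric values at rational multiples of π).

Vertex mxmt has 2 neighbors: aeaj, opam.
N(iljj) = {qjve, tjjs}, |N(iljj)| = 2.
Vertex bybw has 2 neighbors: ldfv, yvhw.
Vertex aeaj has 2 neighbors: yvhw, mxmt.
2-regular, N=19; connected 2-regular on 19 ⇒ C_{19}.
The 10 distinct eigenvalues: [2.0, 1.892, 1.578, 1.094, 0.491, -0.165, -0.803, -1.355, -1.759, -1.973].
ϑ = −N·λ_min/(λ_max−λ_min) = −19·(-2*cos(pi/19))/(2−(-2*cos(pi/19))) = 19*cos(pi/19)/(cos(pi/19) + 1).
≈ 9.43477 (to 5 d.p.).
α=9, χ(Ḡ)=10; ϑ=19*cos(pi/19)/(cos(pi/19) + 1) lies between (both strict).

19*cos(pi/19)/(cos(pi/19) + 1)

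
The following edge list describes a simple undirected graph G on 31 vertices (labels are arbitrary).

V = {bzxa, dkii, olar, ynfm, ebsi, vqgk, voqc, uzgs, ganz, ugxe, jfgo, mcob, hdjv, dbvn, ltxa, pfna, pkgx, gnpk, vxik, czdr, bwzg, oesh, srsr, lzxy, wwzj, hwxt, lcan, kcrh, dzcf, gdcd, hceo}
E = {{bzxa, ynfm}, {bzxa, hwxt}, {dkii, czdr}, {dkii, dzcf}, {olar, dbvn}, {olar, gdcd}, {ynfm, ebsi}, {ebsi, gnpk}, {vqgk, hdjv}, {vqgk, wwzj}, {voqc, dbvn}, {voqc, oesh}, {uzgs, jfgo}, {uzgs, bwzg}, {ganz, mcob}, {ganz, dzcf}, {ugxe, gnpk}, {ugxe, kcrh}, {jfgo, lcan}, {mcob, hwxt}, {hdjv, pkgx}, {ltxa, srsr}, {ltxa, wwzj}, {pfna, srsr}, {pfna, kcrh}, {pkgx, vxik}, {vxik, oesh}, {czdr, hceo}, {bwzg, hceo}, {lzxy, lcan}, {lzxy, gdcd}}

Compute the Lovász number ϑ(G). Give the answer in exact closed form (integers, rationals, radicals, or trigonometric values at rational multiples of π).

31*cos(pi/31)/(cos(pi/31) + 1)

Vertex hceo has 2 neighbors: czdr, bwzg.
Vertex hwxt has 2 neighbors: bzxa, mcob.
N(ebsi) = {ynfm, gnpk}, |N(ebsi)| = 2.
N(pfna) = {srsr, kcrh}, |N(pfna)| = 2.
2-regular, N=31; a single 31-cycle (edge-transitive).
A has 16 distinct eigenvalues ≈ [2.0, 1.95906, 1.83792, 1.64153, 1.37793, 1.05793, 0.69461, 0.30286, -0.1013, -0.50131, -0.88079, -1.22421, -1.51752, -1.74869, -1.90828, -1.98974].
ϑ = −N·λ_min/(λ_max−λ_min) = −31·(-2*cos(pi/31))/(2−(-2*cos(pi/31))) = 31*cos(pi/31)/(cos(pi/31) + 1).
Numerically 15.4601.
15 ≤ 31*cos(pi/31)/(cos(pi/31) + 1) ≤ 16: both strict.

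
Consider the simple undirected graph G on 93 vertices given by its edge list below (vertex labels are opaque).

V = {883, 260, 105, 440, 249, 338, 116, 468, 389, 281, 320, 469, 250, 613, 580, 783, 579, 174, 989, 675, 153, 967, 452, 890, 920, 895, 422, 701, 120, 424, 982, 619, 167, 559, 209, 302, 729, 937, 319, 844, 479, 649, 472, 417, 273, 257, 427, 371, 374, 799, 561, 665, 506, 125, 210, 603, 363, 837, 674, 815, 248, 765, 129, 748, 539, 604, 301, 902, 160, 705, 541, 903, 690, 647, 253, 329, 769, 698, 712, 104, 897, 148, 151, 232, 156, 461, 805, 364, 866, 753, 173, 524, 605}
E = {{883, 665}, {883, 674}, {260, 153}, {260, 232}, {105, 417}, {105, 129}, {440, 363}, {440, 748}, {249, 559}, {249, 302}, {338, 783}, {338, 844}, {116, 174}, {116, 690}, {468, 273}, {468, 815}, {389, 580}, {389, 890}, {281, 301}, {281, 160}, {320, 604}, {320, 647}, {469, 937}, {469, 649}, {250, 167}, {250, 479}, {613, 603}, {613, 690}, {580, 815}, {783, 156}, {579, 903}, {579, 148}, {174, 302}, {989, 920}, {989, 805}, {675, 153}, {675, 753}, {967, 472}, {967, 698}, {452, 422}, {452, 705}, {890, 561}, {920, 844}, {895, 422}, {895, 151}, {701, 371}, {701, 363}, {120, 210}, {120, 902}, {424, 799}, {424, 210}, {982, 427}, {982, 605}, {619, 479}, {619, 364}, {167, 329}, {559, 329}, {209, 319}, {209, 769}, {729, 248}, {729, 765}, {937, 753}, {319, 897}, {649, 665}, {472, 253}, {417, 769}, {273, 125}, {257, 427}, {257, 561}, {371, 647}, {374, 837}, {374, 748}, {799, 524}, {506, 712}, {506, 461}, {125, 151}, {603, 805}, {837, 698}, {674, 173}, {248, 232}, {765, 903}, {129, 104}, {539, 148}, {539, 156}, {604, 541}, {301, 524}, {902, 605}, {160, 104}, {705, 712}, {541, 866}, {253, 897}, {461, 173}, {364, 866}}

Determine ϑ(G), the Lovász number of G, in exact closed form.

deg(890) = 2; N(890) = {389, 561}.
deg(765) = 2; N(765) = {729, 903}.
N(604) = {320, 541}, |N(604)| = 2.
N(160) = {281, 104}, |N(160)| = 2.
G on 93 vertices is 2-regular; connected 2-regular on 93 ⇒ C_{93}.
The 47 distinct eigenvalues: [2.0, 1.995437, 1.98177, 1.95906, 1.927411, 1.886968, 1.837916, 1.780477, 1.714914, 1.641527, 1.56065, 1.472651, 1.377934, 1.276929, 1.170098, 1.057928, 0.940931, 0.819641, 0.694611, 0.566411, 0.435627, 0.302856, 0.168702, 0.033779, -0.101298, -0.235913, -0.369452, -0.501305, -0.630871, -0.757558, -0.880788, -1.0, -1.114649, -1.224212, -1.328189, -1.426106, -1.517516, -1.602002, -1.679179, -1.748693, -1.810229, -1.863505, -1.908279, -1.944345, -1.97154, -1.989739, -1.998859].
With N=93: ϑ(G) = 93·(-(-1)*2*cos(pi/93))/(2−(-2*cos(pi/93))) = 93*cos(pi/93)/(cos(pi/93) + 1).
= 46.486731879… (decimal).
Lovász sandwich 46 ≤ 93*cos(pi/93)/(cos(pi/93) + 1) ≤ 47: both strict.

93*cos(pi/93)/(cos(pi/93) + 1)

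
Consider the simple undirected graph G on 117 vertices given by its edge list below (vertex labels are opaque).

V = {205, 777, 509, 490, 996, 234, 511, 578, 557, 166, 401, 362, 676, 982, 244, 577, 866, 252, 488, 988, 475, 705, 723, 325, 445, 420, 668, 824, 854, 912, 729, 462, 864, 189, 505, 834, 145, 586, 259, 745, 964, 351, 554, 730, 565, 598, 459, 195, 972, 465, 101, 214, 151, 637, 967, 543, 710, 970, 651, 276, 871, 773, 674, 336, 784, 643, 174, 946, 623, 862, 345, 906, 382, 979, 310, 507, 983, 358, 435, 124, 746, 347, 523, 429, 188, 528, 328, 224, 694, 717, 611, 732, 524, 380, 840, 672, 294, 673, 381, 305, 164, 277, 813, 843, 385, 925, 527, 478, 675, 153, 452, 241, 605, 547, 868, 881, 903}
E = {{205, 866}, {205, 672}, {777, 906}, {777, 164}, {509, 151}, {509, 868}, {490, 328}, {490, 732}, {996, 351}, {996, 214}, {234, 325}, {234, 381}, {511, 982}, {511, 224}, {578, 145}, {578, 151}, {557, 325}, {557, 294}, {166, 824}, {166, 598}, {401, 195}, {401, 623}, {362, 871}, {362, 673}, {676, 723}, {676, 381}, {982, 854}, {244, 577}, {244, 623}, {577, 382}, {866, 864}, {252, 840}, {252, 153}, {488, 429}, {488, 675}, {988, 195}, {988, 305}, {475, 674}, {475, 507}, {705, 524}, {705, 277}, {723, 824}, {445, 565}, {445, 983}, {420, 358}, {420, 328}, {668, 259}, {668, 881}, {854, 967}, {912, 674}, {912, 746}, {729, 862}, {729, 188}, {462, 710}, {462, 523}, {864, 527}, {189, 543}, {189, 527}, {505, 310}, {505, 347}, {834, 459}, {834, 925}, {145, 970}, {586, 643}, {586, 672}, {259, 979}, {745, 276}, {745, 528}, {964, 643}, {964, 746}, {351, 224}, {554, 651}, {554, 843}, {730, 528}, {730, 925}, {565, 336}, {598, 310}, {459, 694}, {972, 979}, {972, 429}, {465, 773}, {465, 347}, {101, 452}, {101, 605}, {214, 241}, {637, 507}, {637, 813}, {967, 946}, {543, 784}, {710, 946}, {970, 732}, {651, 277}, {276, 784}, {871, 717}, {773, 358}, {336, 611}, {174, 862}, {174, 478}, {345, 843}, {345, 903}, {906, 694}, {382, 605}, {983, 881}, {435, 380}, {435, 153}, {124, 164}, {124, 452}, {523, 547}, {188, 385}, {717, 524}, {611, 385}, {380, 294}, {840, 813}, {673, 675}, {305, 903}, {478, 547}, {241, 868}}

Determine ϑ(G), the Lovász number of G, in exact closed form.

N(452) = {101, 124}, |N(452)| = 2.
Vertex 843 has 2 neighbors: 554, 345.
Vertex 903 has 2 neighbors: 345, 305.
N(694) = {459, 906}, |N(694)| = 2.
deg(v) = 2 for all v (|V|=117); a single 117-cycle (edge-transitive).
A has 59 distinct eigenvalues ≈ [2.0, 1.997117, 1.988475, 1.974101, 1.954034, 1.928333, 1.897073, 1.860343, 1.818249, 1.770912, 1.71847, 1.661072, 1.598886, 1.532089, 1.460875, 1.385449, 1.306028, 1.222842, 1.136129, 1.046142, 0.953137, 0.857385, 0.759161, 0.658748, 0.556435, 0.452518, 0.347296, 0.241073, 0.134155, 0.02685, -0.080532, -0.187682, -0.294291, -0.400051, -0.504658, -0.60781, -0.70921, -0.808564, -0.905588, -1.0, -1.091529, -1.179911, -1.264891, -1.346224, -1.423675, -1.497021, -1.566052, -1.630567, -1.69038, -1.74532, -1.795227, -1.839959, -1.879385, -1.913393, -1.941884, -1.964775, -1.982002, -1.993515, -1.999279].
ϑ = −N·λ_min/(λ_max−λ_min) = −117·(-2*cos(pi/117))/(2−(-2*cos(pi/117))) = 117*cos(pi/117)/(cos(pi/117) + 1).
≈ 58.48945428 (to 8 d.p.).
58 ≤ 117*cos(pi/117)/(cos(pi/117) + 1) ≤ 59: both strict.

117*cos(pi/117)/(cos(pi/117) + 1)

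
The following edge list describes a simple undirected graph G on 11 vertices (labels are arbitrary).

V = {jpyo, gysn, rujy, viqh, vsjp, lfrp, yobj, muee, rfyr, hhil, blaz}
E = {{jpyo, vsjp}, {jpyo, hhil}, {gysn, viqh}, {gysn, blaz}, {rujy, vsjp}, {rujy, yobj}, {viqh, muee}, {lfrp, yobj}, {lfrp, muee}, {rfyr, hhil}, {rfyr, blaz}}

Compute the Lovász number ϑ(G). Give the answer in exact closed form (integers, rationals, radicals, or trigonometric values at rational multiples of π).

11*cos(pi/11)/(cos(pi/11) + 1)

N(blaz) = {gysn, rfyr}, |N(blaz)| = 2.
deg(vsjp) = 2; N(vsjp) = {jpyo, rujy}.
deg(viqh) = 2; N(viqh) = {gysn, muee}.
Vertex rujy has 2 neighbors: vsjp, yobj.
Every vertex has degree 2 (N=11); connected 2-regular on 11 ⇒ C_{11}.
spec(A) ≈ [2.0, 1.682507, 0.83083, -0.28463, -1.309721, -1.918986] (distinct, 6 d.p.).
−11·(-2*cos(pi/11)) / ((2)−(-2*cos(pi/11))) = 11*cos(pi/11)/(cos(pi/11) + 1) = ϑ(G).
Numerically 5.3863029.
Lovász sandwich 5 ≤ 11*cos(pi/11)/(cos(pi/11) + 1) ≤ 6: both strict.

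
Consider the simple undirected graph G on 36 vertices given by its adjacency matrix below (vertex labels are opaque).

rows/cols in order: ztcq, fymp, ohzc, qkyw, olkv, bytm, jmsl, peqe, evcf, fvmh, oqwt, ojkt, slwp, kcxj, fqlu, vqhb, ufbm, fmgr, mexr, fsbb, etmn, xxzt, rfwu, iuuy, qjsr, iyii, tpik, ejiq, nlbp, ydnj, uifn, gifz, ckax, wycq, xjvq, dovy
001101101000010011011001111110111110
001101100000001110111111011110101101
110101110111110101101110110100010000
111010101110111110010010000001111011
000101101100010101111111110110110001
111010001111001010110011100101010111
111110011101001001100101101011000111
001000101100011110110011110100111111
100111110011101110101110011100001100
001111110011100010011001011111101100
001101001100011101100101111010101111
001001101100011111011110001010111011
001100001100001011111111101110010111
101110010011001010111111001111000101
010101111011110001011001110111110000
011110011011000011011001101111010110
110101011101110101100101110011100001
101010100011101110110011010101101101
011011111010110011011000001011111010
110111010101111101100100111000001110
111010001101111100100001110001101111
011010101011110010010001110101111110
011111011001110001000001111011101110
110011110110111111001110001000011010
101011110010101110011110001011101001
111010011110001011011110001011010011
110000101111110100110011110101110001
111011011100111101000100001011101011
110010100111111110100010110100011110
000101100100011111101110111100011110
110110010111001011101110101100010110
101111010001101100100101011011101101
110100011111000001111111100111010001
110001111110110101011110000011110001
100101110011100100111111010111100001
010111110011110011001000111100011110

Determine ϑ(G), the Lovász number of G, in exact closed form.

Vertex tpik has 21 neighbors: ztcq, fymp, jmsl, evcf, fvmh, oqwt, ojkt, slwp, kcxj, vqhb, mexr, fsbb, rfwu, iuuy, qjsr, iyii, ejiq, ydnj, uifn, gifz, dovy.
deg(kcxj) = 21; N(kcxj) = {ztcq, ohzc, qkyw, olkv, peqe, oqwt, ojkt, fqlu, ufbm, mexr, fsbb, etmn, xxzt, rfwu, iuuy, tpik, ejiq, nlbp, ydnj, wycq, dovy}.
Vertex fmgr has 21 neighbors: ztcq, ohzc, olkv, jmsl, oqwt, ojkt, slwp, fqlu, vqhb, ufbm, mexr, fsbb, rfwu, iuuy, iyii, ejiq, ydnj, uifn, ckax, wycq, dovy.
N(nlbp) = {ztcq, fymp, olkv, jmsl, fvmh, oqwt, ojkt, slwp, kcxj, fqlu, vqhb, ufbm, mexr, rfwu, qjsr, iyii, ejiq, gifz, ckax, wycq, xjvq}, |N(nlbp)| = 21.
G on 36 vertices is 21-regular; Kneser K(9,2) on C(9,2)=36 vertices.
A has 3 distinct eigenvalues ≈ [21.0, 1.0, -6.0].
Lovász: ϑ = −36(-6)/(21+-1*(-6)) = 8.
ϑ(G) ≈ 8.00000.

8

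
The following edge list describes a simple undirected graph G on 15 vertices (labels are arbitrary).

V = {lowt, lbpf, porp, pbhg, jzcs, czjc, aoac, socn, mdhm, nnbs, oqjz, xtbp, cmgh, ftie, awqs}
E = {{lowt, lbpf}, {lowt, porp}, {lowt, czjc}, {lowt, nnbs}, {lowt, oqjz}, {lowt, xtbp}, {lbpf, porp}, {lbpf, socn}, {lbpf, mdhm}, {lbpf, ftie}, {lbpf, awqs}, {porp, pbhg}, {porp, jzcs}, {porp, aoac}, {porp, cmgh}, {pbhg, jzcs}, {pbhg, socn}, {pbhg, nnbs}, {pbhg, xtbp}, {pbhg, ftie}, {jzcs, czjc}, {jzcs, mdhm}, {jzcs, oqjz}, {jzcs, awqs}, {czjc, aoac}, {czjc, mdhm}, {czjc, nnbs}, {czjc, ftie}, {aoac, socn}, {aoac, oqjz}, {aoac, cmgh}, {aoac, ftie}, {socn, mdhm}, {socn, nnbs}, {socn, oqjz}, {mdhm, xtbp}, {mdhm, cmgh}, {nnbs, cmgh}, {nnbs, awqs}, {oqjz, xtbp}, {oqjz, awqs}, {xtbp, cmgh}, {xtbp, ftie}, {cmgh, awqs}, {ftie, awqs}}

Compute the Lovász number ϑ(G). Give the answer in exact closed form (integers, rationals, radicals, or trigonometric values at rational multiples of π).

5

Vertex pbhg has 6 neighbors: porp, jzcs, socn, nnbs, xtbp, ftie.
Vertex cmgh has 6 neighbors: porp, aoac, mdhm, nnbs, xtbp, awqs.
Vertex lbpf has 6 neighbors: lowt, porp, socn, mdhm, ftie, awqs.
deg(awqs) = 6; N(awqs) = {lbpf, jzcs, nnbs, oqjz, cmgh, ftie}.
deg(v) = 6 for all v (|V|=15); Kneser K(6,2) on C(6,2)=15 vertices.
Distinct eigenvalues (to 4 d.p.): [6.0, 1.0, -3.0].
Lovász (edge-transitive): ϑ = −15·(-3)/((6)−(-3)) = 5.
ϑ(G) ≈ 5.00000000.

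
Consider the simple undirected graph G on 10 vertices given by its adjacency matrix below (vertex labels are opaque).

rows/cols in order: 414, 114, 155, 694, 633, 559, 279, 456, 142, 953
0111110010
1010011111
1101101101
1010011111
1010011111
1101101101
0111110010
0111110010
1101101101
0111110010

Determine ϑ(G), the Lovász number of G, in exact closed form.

4

Vertex 953 has 6 neighbors: 114, 155, 694, 633, 559, 142.
Vertex 694 has 7 neighbors: 414, 155, 559, 279, 456, 142, 953.
deg(559) = 7; N(559) = {414, 114, 694, 633, 279, 456, 953}.
Vertex 142 has 7 neighbors: 414, 114, 694, 633, 279, 456, 953.
Complete 3-partite, parts [4, 3, 3]: perfect, ϑ = α = 4.
≈ 4.00000 (to 5 d.p.).
4 ≤ 4 ≤ 4: collapsed.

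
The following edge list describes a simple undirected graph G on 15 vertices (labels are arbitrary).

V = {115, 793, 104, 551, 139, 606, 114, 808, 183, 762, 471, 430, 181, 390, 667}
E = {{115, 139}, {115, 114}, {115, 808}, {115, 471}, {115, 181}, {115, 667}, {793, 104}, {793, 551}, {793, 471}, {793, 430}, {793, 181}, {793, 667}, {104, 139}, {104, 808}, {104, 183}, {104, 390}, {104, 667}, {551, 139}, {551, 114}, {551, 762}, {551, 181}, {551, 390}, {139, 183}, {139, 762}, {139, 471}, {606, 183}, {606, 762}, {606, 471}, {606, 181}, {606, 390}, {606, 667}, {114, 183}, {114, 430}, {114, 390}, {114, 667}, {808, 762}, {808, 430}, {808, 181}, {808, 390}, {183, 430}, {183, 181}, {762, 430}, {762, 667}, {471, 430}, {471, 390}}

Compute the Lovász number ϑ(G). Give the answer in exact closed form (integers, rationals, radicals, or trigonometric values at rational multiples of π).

N(181) = {115, 793, 551, 606, 808, 183}, |N(181)| = 6.
N(471) = {115, 793, 139, 606, 430, 390}, |N(471)| = 6.
Vertex 183 has 6 neighbors: 104, 139, 606, 114, 430, 181.
deg(606) = 6; N(606) = {183, 762, 471, 181, 390, 667}.
6-regular, N=15; Kneser-type, 2-subsets of [6].
Distinct eigenvalues (to 6 d.p.): [6.0, 1.0, -3.0].
Lovász: ϑ = −15(-3)/(6+-1*(-3)) = 5.
≈ 5.000000000 (to 9 d.p.).

5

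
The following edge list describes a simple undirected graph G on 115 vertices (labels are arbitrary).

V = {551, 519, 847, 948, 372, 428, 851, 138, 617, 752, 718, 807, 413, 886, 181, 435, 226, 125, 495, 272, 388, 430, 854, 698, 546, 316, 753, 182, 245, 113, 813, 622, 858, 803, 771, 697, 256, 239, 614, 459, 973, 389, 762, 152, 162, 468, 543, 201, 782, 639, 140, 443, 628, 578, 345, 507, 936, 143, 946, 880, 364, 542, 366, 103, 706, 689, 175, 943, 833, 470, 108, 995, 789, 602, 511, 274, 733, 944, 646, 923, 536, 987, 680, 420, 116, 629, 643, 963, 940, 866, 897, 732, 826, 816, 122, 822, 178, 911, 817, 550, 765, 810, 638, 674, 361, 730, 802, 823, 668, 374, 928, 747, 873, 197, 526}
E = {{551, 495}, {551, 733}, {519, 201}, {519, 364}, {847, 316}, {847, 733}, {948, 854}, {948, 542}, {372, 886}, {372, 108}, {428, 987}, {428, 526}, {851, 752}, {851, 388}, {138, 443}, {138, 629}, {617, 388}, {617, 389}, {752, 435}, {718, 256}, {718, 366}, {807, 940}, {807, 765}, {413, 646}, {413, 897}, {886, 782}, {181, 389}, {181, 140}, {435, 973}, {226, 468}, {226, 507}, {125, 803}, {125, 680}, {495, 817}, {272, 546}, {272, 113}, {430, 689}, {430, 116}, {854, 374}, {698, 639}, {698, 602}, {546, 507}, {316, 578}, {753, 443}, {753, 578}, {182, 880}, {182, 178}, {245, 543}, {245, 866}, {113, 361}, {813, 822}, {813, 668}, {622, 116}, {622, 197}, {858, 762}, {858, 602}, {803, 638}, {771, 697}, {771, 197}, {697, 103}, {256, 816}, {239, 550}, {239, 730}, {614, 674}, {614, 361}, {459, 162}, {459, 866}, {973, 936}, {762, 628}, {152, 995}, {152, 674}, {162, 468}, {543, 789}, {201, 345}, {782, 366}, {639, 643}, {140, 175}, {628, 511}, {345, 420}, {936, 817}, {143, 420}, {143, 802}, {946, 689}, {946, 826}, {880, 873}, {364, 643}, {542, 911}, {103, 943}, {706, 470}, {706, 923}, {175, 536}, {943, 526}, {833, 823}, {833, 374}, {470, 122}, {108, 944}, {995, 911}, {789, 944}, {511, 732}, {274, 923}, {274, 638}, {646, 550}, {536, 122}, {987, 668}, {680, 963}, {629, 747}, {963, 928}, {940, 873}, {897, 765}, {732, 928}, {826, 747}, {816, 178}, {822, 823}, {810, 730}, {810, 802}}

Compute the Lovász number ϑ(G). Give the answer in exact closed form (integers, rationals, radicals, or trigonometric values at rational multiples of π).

115*cos(pi/115)/(cos(pi/115) + 1)

N(122) = {470, 536}, |N(122)| = 2.
N(366) = {718, 782}, |N(366)| = 2.
deg(810) = 2; N(810) = {730, 802}.
Vertex 873 has 2 neighbors: 880, 940.
2-regular, N=115; connected 2-regular on 115 ⇒ C_{115}.
The 58 distinct eigenvalues: [2.0, 1.997016, 1.988071, 1.973194, 1.952428, 1.925835, 1.893494, 1.855503, 1.811974, 1.763037, 1.708839, 1.649541, 1.58532, 1.516368, 1.44289, 1.365106, 1.283249, 1.197561, 1.1083, 1.01573, 0.92013, 0.821784, 0.720985, 0.618034, 0.513239, 0.406912, 0.299371, 0.190936, 0.081932, -0.027317, -0.136485, -0.245245, -0.353273, -0.460247, -0.565848, -0.669759, -0.771672, -0.871282, -0.968292, -1.062411, -1.153361, -1.240868, -1.324672, -1.404522, -1.480181, -1.551423, -1.618034, -1.679817, -1.736586, -1.788173, -1.834423, -1.875198, -1.910377, -1.939855, -1.963543, -1.981372, -1.993287, -1.999254].
λ_max=2, λ_min=-2*cos(pi/115); ϑ = −115·λ_min/(λ_max−λ_min) = 115*cos(pi/115)/(cos(pi/115) + 1).
ϑ(G) ≈ 57.4892708.
Lovász sandwich 57 ≤ 115*cos(pi/115)/(cos(pi/115) + 1) ≤ 58: both strict.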